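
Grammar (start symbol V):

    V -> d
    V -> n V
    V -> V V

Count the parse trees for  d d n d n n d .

Parse trees for d d n d n n d:
  [V [V d] [V [V d] [V n [V [V d] [V n [V n [V d]]]]]]]
  [V [V d] [V [V d] [V [V n [V d]] [V n [V n [V d]]]]]]
  [V [V d] [V [V [V d] [V n [V d]]] [V n [V n [V d]]]]]
  [V [V [V d] [V d]] [V n [V [V d] [V n [V n [V d]]]]]]
  [V [V [V d] [V d]] [V [V n [V d]] [V n [V n [V d]]]]]
  [V [V [V d] [V [V d] [V n [V d]]]] [V n [V n [V d]]]]
  [V [V [V [V d] [V d]] [V n [V d]]] [V n [V n [V d]]]]

7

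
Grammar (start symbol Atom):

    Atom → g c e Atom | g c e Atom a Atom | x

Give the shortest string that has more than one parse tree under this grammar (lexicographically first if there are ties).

g c e g c e x a x

length 1: no string has ≥2 trees
length 4: no string has ≥2 trees
length 6: no string has ≥2 trees
length 7: no string has ≥2 trees
length 9: g c e g c e x a x has 2 parse trees

Two derivations of g c e g c e x a x:
  Atom ⇒ g c e Atom ⇒ g c e g c e Atom a Atom ⇒ g c e g c e x a Atom ⇒ g c e g c e x a x
  Atom ⇒ g c e Atom a Atom ⇒ g c e g c e Atom a Atom ⇒ g c e g c e x a Atom ⇒ g c e g c e x a x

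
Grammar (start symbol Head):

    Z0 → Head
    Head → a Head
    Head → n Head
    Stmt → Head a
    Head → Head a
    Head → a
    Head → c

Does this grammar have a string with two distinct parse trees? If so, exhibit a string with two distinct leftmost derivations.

Witness: a a

Derivation 1: Head ⇒ a Head ⇒ a a
Derivation 2: Head ⇒ Head a ⇒ a a

Two distinct leftmost derivations for the same string.

Ambiguous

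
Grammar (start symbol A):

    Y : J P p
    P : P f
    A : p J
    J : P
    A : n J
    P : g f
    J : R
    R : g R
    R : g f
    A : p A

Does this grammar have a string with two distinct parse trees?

Ambiguous

Witness: n g f

Derivation 1: A ⇒ n J ⇒ n P ⇒ n g f
Derivation 2: A ⇒ n J ⇒ n R ⇒ n g f

Two distinct leftmost derivations for the same string.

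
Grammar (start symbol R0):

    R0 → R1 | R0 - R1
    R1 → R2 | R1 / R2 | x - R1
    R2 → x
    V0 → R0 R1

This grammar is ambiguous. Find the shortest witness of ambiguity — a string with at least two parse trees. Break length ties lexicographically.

x - x

length 1: no string has ≥2 trees
length 3: x - x has 2 parse trees

Two derivations of x - x:
  R0 ⇒ R1 ⇒ x - R1 ⇒ x - R2 ⇒ x - x
  R0 ⇒ R0 - R1 ⇒ R1 - R1 ⇒ R2 - R1 ⇒ x - R1 ⇒ x - R2 ⇒ x - x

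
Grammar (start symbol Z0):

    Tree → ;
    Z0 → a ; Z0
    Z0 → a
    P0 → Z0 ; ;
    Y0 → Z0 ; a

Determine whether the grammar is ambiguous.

Unambiguous

(Tree, P0, Y0 are unreachable from Z0, so their rules don't affect L(Z0).) Right-recursive list with a separator: after each atom, whether the separator follows determines the rule. One parse per string.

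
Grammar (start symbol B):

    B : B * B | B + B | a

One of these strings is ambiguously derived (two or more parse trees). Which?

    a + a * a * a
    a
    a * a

a + a * a * a: 5 trees
a: 1 tree
a * a: 1 tree

a + a * a * a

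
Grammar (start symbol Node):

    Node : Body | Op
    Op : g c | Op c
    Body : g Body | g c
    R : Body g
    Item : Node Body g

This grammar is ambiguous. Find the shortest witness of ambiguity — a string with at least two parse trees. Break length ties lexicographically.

g c

length 2: g c has 2 parse trees

Two derivations of g c:
  Node ⇒ Body ⇒ g c
  Node ⇒ Op ⇒ g c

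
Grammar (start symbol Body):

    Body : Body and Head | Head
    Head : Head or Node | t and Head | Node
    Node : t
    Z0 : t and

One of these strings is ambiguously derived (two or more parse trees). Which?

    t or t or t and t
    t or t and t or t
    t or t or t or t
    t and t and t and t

t or t or t and t: 1 tree
t or t and t or t: 1 tree
t or t or t or t: 1 tree
t and t and t and t: 8 trees

t and t and t and t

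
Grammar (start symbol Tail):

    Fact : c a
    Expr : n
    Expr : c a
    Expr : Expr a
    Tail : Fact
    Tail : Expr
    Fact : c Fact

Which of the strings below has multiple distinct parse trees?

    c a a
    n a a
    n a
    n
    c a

c a a: 1 tree
n a a: 1 tree
n a: 1 tree
n: 1 tree
c a: 2 trees

c a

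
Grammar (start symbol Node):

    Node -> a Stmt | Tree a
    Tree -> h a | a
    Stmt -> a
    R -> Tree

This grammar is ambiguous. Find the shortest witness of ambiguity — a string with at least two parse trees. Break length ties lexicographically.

a a

length 2: a a has 2 parse trees

Two derivations of a a:
  Node ⇒ a Stmt ⇒ a a
  Node ⇒ Tree a ⇒ a a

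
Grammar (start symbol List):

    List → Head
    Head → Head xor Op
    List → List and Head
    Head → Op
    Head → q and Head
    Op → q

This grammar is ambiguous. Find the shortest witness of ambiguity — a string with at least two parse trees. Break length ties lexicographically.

length 1: no string has ≥2 trees
length 3: q and q has 2 parse trees

Two derivations of q and q:
  List ⇒ Head ⇒ q and Head ⇒ q and Op ⇒ q and q
  List ⇒ List and Head ⇒ Head and Head ⇒ Op and Head ⇒ q and Head ⇒ q and Op ⇒ q and q

q and q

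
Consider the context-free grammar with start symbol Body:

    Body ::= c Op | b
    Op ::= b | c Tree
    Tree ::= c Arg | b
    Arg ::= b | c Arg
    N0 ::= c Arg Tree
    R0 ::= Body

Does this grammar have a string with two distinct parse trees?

Only Body, Op, Tree, Arg are reachable from Body; ignoring the rest: Each reachable nonterminal has at most one production per leading terminal, and all productions are right-linear; the derivation is determined token-by-token.

Unambiguous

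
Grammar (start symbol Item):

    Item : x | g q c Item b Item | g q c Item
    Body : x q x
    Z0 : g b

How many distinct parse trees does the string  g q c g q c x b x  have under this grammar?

2

Parse trees for g q c g q c x b x:
  [Item g q c [Item g q c [Item x]] b [Item x]]
  [Item g q c [Item g q c [Item x] b [Item x]]]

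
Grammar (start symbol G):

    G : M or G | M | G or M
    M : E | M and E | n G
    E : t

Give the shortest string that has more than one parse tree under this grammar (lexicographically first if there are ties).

t or t

length 1: no string has ≥2 trees
length 2: no string has ≥2 trees
length 3: t or t has 2 parse trees

Two derivations of t or t:
  G ⇒ M or G ⇒ E or G ⇒ t or G ⇒ t or M ⇒ t or E ⇒ t or t
  G ⇒ G or M ⇒ M or M ⇒ E or M ⇒ t or M ⇒ t or E ⇒ t or t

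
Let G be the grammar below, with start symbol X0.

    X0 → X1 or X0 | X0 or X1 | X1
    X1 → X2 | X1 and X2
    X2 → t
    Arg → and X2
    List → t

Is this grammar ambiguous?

Ambiguous

Witness: t or t

Derivation 1: X0 ⇒ X1 or X0 ⇒ X2 or X0 ⇒ t or X0 ⇒ t or X1 ⇒ t or X2 ⇒ t or t
Derivation 2: X0 ⇒ X0 or X1 ⇒ X1 or X1 ⇒ X2 or X1 ⇒ t or X1 ⇒ t or X2 ⇒ t or t

Two distinct leftmost derivations for the same string.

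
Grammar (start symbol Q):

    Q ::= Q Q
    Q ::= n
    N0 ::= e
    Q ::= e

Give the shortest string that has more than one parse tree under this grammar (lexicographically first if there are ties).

length 1: no string has ≥2 trees
length 2: no string has ≥2 trees
length 3: e e e has 2 parse trees

Two derivations of e e e:
  Q ⇒ Q Q ⇒ Q Q Q ⇒ e Q Q ⇒ e e Q ⇒ e e e
  Q ⇒ Q Q ⇒ e Q ⇒ e Q Q ⇒ e e Q ⇒ e e e

e e e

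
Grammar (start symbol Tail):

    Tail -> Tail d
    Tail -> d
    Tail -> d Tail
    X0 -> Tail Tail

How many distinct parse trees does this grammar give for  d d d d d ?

Parse trees for d d d d d (showing first 6 of 16):
  [Tail [Tail [Tail [Tail [Tail d] d] d] d] d]
  [Tail [Tail [Tail [Tail d [Tail d]] d] d] d]
  [Tail [Tail [Tail d [Tail [Tail d] d]] d] d]
  [Tail [Tail [Tail d [Tail d [Tail d]]] d] d]
  [Tail [Tail d [Tail [Tail [Tail d] d] d]] d]
  [Tail [Tail d [Tail [Tail d [Tail d]] d]] d]

16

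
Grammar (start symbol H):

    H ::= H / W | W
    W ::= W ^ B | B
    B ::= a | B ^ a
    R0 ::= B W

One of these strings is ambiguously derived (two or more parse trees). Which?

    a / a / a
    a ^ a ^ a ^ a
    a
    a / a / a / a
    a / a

a ^ a ^ a ^ a

a / a / a: 1 tree
a ^ a ^ a ^ a: 8 trees
a: 1 tree
a / a / a / a: 1 tree
a / a: 1 tree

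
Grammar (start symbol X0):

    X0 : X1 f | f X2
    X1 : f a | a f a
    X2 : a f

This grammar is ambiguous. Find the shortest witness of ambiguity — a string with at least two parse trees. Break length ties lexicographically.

f a f

length 3: f a f has 2 parse trees

Two derivations of f a f:
  X0 ⇒ X1 f ⇒ f a f
  X0 ⇒ f X2 ⇒ f a f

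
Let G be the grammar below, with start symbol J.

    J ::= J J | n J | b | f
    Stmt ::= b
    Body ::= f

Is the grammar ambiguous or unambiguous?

Witness: b b b

Derivation 1: J ⇒ J J ⇒ J J J ⇒ b J J ⇒ b b J ⇒ b b b
Derivation 2: J ⇒ J J ⇒ b J ⇒ b J J ⇒ b b J ⇒ b b b

Two distinct leftmost derivations for the same string.

Ambiguous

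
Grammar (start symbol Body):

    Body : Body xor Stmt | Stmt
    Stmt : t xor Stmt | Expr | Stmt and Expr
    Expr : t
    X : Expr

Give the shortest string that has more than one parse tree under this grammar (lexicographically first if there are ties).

length 1: no string has ≥2 trees
length 3: t xor t has 2 parse trees

Two derivations of t xor t:
  Body ⇒ Body xor Stmt ⇒ Stmt xor Stmt ⇒ Expr xor Stmt ⇒ t xor Stmt ⇒ t xor Expr ⇒ t xor t
  Body ⇒ Stmt ⇒ t xor Stmt ⇒ t xor Expr ⇒ t xor t

t xor t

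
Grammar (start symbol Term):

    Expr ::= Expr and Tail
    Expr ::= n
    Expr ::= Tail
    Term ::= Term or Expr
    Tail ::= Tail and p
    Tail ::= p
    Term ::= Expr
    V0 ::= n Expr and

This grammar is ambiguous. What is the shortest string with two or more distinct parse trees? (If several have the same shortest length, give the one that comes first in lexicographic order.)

p and p

length 1: no string has ≥2 trees
length 3: p and p has 2 parse trees

Two derivations of p and p:
  Term ⇒ Expr ⇒ Expr and Tail ⇒ Tail and Tail ⇒ p and Tail ⇒ p and p
  Term ⇒ Expr ⇒ Tail ⇒ Tail and p ⇒ p and p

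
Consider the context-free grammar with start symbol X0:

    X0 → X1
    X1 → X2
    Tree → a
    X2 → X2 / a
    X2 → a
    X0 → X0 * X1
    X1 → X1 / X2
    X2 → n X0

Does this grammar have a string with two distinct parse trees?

Ambiguous

Witness: a / a

Derivation 1: X0 ⇒ X1 ⇒ X2 ⇒ X2 / a ⇒ a / a
Derivation 2: X0 ⇒ X1 ⇒ X1 / X2 ⇒ X2 / X2 ⇒ a / X2 ⇒ a / a

Two distinct leftmost derivations for the same string.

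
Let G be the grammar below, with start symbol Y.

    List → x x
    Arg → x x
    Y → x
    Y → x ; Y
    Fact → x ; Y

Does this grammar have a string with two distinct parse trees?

(Arg, Fact, List are unreachable from Y, so their rules don't affect L(Y).) Right-recursive list with a separator: after each atom, whether the separator follows determines the rule. One parse per string.

Unambiguous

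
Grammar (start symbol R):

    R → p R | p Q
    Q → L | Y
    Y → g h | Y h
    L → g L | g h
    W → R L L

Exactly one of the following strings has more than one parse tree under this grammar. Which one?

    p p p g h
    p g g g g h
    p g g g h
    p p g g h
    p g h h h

p p p g h

p p p g h: 2 trees
p g g g g h: 1 tree
p g g g h: 1 tree
p p g g h: 1 tree
p g h h h: 1 tree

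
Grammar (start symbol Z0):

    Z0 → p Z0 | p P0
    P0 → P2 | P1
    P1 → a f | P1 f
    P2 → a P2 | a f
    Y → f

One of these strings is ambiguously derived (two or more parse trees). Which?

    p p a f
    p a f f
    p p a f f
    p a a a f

p p a f

p p a f: 2 trees
p a f f: 1 tree
p p a f f: 1 tree
p a a a f: 1 tree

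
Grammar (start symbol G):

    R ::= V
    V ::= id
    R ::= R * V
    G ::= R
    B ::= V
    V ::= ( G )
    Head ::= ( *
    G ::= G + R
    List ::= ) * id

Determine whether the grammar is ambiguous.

Unambiguous

(List, B, Head are unreachable from G, so their rules don't affect L(G).) The grammar is stratified — G handles '+' (left-recursive), R handles '*', V atoms. Each operator has a fixed associativity and precedence level, so every string has one parse.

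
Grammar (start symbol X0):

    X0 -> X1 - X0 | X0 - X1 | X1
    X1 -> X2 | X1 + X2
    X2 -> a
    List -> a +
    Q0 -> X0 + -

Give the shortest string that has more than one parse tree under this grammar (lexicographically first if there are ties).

a - a

length 1: no string has ≥2 trees
length 3: a - a has 2 parse trees

Two derivations of a - a:
  X0 ⇒ X1 - X0 ⇒ X2 - X0 ⇒ a - X0 ⇒ a - X1 ⇒ a - X2 ⇒ a - a
  X0 ⇒ X0 - X1 ⇒ X1 - X1 ⇒ X2 - X1 ⇒ a - X1 ⇒ a - X2 ⇒ a - a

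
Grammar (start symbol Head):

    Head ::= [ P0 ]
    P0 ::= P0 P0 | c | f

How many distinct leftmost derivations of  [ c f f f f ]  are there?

Parse trees for [ c f f f f ] (showing first 6 of 14):
  [Head [ [P0 [P0 c] [P0 [P0 f] [P0 [P0 f] [P0 [P0 f] [P0 f]]]]] ]]
  [Head [ [P0 [P0 c] [P0 [P0 f] [P0 [P0 [P0 f] [P0 f]] [P0 f]]]] ]]
  [Head [ [P0 [P0 c] [P0 [P0 [P0 f] [P0 f]] [P0 [P0 f] [P0 f]]]] ]]
  [Head [ [P0 [P0 c] [P0 [P0 [P0 f] [P0 [P0 f] [P0 f]]] [P0 f]]] ]]
  [Head [ [P0 [P0 c] [P0 [P0 [P0 [P0 f] [P0 f]] [P0 f]] [P0 f]]] ]]
  [Head [ [P0 [P0 [P0 c] [P0 f]] [P0 [P0 f] [P0 [P0 f] [P0 f]]]] ]]

14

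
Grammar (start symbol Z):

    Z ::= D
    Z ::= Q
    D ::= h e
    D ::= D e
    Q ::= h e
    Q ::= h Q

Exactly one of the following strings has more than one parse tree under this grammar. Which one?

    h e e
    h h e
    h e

h e

h e e: 1 tree
h h e: 1 tree
h e: 2 trees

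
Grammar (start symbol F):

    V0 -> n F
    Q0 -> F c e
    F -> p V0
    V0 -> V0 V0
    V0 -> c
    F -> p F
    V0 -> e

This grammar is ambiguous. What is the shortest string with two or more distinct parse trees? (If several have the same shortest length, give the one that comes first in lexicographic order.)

length 2: no string has ≥2 trees
length 3: no string has ≥2 trees
length 4: p c c c has 2 parse trees

Two derivations of p c c c:
  F ⇒ p V0 ⇒ p V0 V0 ⇒ p V0 V0 V0 ⇒ p c V0 V0 ⇒ p c c V0 ⇒ p c c c
  F ⇒ p V0 ⇒ p V0 V0 ⇒ p c V0 ⇒ p c V0 V0 ⇒ p c c V0 ⇒ p c c c

p c c c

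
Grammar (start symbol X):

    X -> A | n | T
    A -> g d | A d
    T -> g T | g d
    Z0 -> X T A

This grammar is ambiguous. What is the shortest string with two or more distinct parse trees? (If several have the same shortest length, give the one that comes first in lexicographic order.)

length 1: no string has ≥2 trees
length 2: g d has 2 parse trees

Two derivations of g d:
  X ⇒ A ⇒ g d
  X ⇒ T ⇒ g d

g d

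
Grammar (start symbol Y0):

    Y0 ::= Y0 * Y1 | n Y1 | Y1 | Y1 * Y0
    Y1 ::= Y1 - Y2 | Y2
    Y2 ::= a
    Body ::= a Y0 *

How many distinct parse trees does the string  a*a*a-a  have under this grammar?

4

Parse trees for a*a*a-a:
  [Y0 [Y0 [Y0 [Y1 [Y2 a]]] * [Y1 [Y2 a]]] * [Y1 [Y1 [Y2 a]] - [Y2 a]]]
  [Y0 [Y0 [Y1 [Y2 a]] * [Y0 [Y1 [Y2 a]]]] * [Y1 [Y1 [Y2 a]] - [Y2 a]]]
  [Y0 [Y1 [Y2 a]] * [Y0 [Y0 [Y1 [Y2 a]]] * [Y1 [Y1 [Y2 a]] - [Y2 a]]]]
  [Y0 [Y1 [Y2 a]] * [Y0 [Y1 [Y2 a]] * [Y0 [Y1 [Y1 [Y2 a]] - [Y2 a]]]]]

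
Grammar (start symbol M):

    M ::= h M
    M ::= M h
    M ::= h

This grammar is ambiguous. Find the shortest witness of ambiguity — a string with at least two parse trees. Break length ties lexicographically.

length 1: no string has ≥2 trees
length 2: h h has 2 parse trees

Two derivations of h h:
  M ⇒ h M ⇒ h h
  M ⇒ M h ⇒ h h

h h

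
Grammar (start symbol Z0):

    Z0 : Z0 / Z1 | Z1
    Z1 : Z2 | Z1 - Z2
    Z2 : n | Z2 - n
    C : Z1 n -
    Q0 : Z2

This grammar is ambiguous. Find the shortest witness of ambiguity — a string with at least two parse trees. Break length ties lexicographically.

length 1: no string has ≥2 trees
length 3: n - n has 2 parse trees

Two derivations of n - n:
  Z0 ⇒ Z1 ⇒ Z2 ⇒ Z2 - n ⇒ n - n
  Z0 ⇒ Z1 ⇒ Z1 - Z2 ⇒ Z2 - Z2 ⇒ n - Z2 ⇒ n - n

n - n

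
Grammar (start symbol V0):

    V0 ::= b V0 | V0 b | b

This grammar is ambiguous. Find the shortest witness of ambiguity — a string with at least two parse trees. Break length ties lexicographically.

b b

length 1: no string has ≥2 trees
length 2: b b has 2 parse trees

Two derivations of b b:
  V0 ⇒ b V0 ⇒ b b
  V0 ⇒ V0 b ⇒ b b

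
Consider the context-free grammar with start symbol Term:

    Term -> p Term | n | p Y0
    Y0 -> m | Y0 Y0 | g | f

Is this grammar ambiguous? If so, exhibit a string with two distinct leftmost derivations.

Witness: p f f f

Derivation 1: Term ⇒ p Y0 ⇒ p Y0 Y0 ⇒ p Y0 Y0 Y0 ⇒ p f Y0 Y0 ⇒ p f f Y0 ⇒ p f f f
Derivation 2: Term ⇒ p Y0 ⇒ p Y0 Y0 ⇒ p f Y0 ⇒ p f Y0 Y0 ⇒ p f f Y0 ⇒ p f f f

Two distinct leftmost derivations for the same string.

Ambiguous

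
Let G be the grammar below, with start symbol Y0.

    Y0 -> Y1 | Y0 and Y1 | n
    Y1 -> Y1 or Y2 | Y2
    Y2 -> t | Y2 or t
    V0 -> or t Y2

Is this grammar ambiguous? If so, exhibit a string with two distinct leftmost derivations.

Ambiguous

Witness: t or t

Derivation 1: Y0 ⇒ Y1 ⇒ Y1 or Y2 ⇒ Y2 or Y2 ⇒ t or Y2 ⇒ t or t
Derivation 2: Y0 ⇒ Y1 ⇒ Y2 ⇒ Y2 or t ⇒ t or t

Two distinct leftmost derivations for the same string.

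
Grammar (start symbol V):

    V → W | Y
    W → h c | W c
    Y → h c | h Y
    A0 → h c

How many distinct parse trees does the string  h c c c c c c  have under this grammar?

Parse trees for h c c c c c c:
  [V [W [W [W [W [W [W h c] c] c] c] c] c]]

1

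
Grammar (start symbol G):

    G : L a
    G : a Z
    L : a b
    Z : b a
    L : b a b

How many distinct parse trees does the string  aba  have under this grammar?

Parse trees for aba:
  [G [L a b] a]
  [G a [Z b a]]

2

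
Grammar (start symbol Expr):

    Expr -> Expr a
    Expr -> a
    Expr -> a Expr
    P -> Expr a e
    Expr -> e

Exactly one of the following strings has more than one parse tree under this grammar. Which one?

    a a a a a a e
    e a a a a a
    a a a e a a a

a a a e a a a

a a a a a a e: 1 tree
e a a a a a: 1 tree
a a a e a a a: 20 trees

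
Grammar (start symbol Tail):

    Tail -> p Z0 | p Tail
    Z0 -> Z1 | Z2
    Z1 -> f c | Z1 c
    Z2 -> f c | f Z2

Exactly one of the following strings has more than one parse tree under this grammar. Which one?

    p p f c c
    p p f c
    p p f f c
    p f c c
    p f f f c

p p f c

p p f c c: 1 tree
p p f c: 2 trees
p p f f c: 1 tree
p f c c: 1 tree
p f f f c: 1 tree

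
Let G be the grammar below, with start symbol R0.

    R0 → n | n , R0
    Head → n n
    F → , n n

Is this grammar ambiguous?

Unambiguous

Only R0 is reachable from R0; ignoring the rest: The reachable grammar is A → atom sep A | atom. Each atom is followed by either the separator (recurse) or end-of-string (stop) — no choice point.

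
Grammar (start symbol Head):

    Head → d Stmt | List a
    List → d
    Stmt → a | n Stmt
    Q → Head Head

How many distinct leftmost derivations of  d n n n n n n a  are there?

1

Parse trees for d n n n n n n a:
  [Head d [Stmt n [Stmt n [Stmt n [Stmt n [Stmt n [Stmt n [Stmt a]]]]]]]]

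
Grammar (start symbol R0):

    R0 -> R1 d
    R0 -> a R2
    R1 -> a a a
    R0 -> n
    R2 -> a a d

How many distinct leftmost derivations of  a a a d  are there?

Parse trees for a a a d:
  [R0 [R1 a a a] d]
  [R0 a [R2 a a d]]

2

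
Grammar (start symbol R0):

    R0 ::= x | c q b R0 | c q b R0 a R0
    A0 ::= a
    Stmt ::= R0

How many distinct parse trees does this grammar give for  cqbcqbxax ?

Parse trees for cqbcqbxax:
  [R0 c q b [R0 c q b [R0 x] a [R0 x]]]
  [R0 c q b [R0 c q b [R0 x]] a [R0 x]]

2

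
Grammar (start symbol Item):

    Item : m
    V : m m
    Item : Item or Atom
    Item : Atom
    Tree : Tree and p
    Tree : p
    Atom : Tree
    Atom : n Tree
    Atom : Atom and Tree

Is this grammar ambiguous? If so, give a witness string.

Witness: p and p

Derivation 1: Item ⇒ Atom ⇒ Tree ⇒ Tree and p ⇒ p and p
Derivation 2: Item ⇒ Atom ⇒ Atom and Tree ⇒ Tree and Tree ⇒ p and Tree ⇒ p and p

Two distinct leftmost derivations for the same string.

Ambiguous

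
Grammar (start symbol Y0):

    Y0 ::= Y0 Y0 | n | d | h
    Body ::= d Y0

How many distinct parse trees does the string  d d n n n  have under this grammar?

14

Parse trees for d d n n n (showing first 6 of 14):
  [Y0 [Y0 d] [Y0 [Y0 d] [Y0 [Y0 n] [Y0 [Y0 n] [Y0 n]]]]]
  [Y0 [Y0 d] [Y0 [Y0 d] [Y0 [Y0 [Y0 n] [Y0 n]] [Y0 n]]]]
  [Y0 [Y0 d] [Y0 [Y0 [Y0 d] [Y0 n]] [Y0 [Y0 n] [Y0 n]]]]
  [Y0 [Y0 d] [Y0 [Y0 [Y0 d] [Y0 [Y0 n] [Y0 n]]] [Y0 n]]]
  [Y0 [Y0 d] [Y0 [Y0 [Y0 [Y0 d] [Y0 n]] [Y0 n]] [Y0 n]]]
  [Y0 [Y0 [Y0 d] [Y0 d]] [Y0 [Y0 n] [Y0 [Y0 n] [Y0 n]]]]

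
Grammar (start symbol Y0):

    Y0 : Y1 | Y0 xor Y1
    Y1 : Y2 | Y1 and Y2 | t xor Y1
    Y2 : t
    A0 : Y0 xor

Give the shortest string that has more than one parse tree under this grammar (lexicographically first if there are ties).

length 1: no string has ≥2 trees
length 3: t xor t has 2 parse trees

Two derivations of t xor t:
  Y0 ⇒ Y1 ⇒ t xor Y1 ⇒ t xor Y2 ⇒ t xor t
  Y0 ⇒ Y0 xor Y1 ⇒ Y1 xor Y1 ⇒ Y2 xor Y1 ⇒ t xor Y1 ⇒ t xor Y2 ⇒ t xor t

t xor t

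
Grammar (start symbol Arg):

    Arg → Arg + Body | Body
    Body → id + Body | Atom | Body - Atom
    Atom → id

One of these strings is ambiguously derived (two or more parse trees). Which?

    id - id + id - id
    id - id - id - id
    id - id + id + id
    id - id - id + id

id - id + id + id

id - id + id - id: 1 tree
id - id - id - id: 1 tree
id - id + id + id: 2 trees
id - id - id + id: 1 tree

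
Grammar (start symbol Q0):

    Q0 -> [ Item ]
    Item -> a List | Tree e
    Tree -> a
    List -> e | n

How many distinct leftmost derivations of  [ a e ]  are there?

Parse trees for [ a e ]:
  [Q0 [ [Item a [List e]] ]]
  [Q0 [ [Item [Tree a] e] ]]

2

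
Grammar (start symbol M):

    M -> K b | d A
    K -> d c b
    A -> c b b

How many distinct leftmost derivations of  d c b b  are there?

2

Parse trees for d c b b:
  [M [K d c b] b]
  [M d [A c b b]]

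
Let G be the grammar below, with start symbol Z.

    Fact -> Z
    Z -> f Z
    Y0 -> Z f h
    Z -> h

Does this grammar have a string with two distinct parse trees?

Unambiguous

Only Z is reachable from Z; ignoring the rest: The reachable rules are right-linear with at most one rule per (nonterminal, next-terminal) pair. Each input token forces the next rule, so parsing is deterministic.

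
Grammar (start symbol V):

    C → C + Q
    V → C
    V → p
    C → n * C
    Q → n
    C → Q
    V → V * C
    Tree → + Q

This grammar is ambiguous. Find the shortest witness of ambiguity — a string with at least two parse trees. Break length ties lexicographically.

length 1: no string has ≥2 trees
length 3: n * n has 2 parse trees

Two derivations of n * n:
  V ⇒ C ⇒ n * C ⇒ n * Q ⇒ n * n
  V ⇒ V * C ⇒ C * C ⇒ Q * C ⇒ n * C ⇒ n * Q ⇒ n * n

n * n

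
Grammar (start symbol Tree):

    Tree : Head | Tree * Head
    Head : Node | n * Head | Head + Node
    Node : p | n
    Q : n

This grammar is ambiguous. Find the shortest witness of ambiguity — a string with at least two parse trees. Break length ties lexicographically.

length 1: no string has ≥2 trees
length 3: n * n has 2 parse trees

Two derivations of n * n:
  Tree ⇒ Head ⇒ n * Head ⇒ n * Node ⇒ n * n
  Tree ⇒ Tree * Head ⇒ Head * Head ⇒ Node * Head ⇒ n * Head ⇒ n * Node ⇒ n * n

n * n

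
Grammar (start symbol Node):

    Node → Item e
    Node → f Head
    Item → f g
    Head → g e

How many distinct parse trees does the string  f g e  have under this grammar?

Parse trees for f g e:
  [Node [Item f g] e]
  [Node f [Head g e]]

2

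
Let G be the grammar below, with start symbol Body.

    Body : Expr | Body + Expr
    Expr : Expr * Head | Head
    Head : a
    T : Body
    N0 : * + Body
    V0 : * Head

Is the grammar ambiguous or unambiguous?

(T, N0, V0 are unreachable from Body, so their rules don't affect L(Body).) Body → Body + Expr | Expr  ;  Expr → Expr * Head | Head  — a left-associative chain with Head at the bottom. Each string factors uniquely by precedence.

Unambiguous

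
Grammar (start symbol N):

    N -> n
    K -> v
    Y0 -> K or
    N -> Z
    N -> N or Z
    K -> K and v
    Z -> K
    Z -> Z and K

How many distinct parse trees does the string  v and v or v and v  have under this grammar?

Parse trees for v and v or v and v:
  [N [N [Z [K [K v] and v]]] or [Z [K [K v] and v]]]
  [N [N [Z [K [K v] and v]]] or [Z [Z [K v]] and [K v]]]
  [N [N [Z [Z [K v]] and [K v]]] or [Z [K [K v] and v]]]
  [N [N [Z [Z [K v]] and [K v]]] or [Z [Z [K v]] and [K v]]]

4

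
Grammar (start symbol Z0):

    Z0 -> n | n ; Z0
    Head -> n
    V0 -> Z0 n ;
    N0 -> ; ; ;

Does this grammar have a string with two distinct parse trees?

Unambiguous

Only Z0 is reachable from Z0; ignoring the rest: Right-recursive list with a separator: after each atom, whether the separator follows determines the rule. One parse per string.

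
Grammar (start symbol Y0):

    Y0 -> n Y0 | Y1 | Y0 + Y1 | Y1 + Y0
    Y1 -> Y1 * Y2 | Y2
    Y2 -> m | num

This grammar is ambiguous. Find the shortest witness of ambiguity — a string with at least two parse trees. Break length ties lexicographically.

m + m

length 1: no string has ≥2 trees
length 2: no string has ≥2 trees
length 3: m + m has 2 parse trees

Two derivations of m + m:
  Y0 ⇒ Y0 + Y1 ⇒ Y1 + Y1 ⇒ Y2 + Y1 ⇒ m + Y1 ⇒ m + Y2 ⇒ m + m
  Y0 ⇒ Y1 + Y0 ⇒ Y2 + Y0 ⇒ m + Y0 ⇒ m + Y1 ⇒ m + Y2 ⇒ m + m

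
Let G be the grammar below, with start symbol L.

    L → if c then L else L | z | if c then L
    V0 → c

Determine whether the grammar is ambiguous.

Ambiguous

Witness: if c then if c then z else z

Derivation 1: L ⇒ if c then L else L ⇒ if c then if c then L else L ⇒ if c then if c then z else L ⇒ if c then if c then z else z
Derivation 2: L ⇒ if c then L ⇒ if c then if c then L else L ⇒ if c then if c then z else L ⇒ if c then if c then z else z

Two distinct leftmost derivations for the same string.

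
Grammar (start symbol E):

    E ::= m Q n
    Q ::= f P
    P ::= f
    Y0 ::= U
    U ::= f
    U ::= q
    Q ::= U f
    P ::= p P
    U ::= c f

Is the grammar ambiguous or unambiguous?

Ambiguous

Witness: m f f n

Derivation 1: E ⇒ m Q n ⇒ m f P n ⇒ m f f n
Derivation 2: E ⇒ m Q n ⇒ m U f n ⇒ m f f n

Two distinct leftmost derivations for the same string.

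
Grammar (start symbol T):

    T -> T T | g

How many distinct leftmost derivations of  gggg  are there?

5

Parse trees for gggg:
  [T [T g] [T [T g] [T [T g] [T g]]]]
  [T [T g] [T [T [T g] [T g]] [T g]]]
  [T [T [T g] [T g]] [T [T g] [T g]]]
  [T [T [T g] [T [T g] [T g]]] [T g]]
  [T [T [T [T g] [T g]] [T g]] [T g]]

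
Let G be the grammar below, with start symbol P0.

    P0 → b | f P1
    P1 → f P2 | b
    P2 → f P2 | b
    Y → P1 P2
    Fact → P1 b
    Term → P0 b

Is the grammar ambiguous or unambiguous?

Only P0, P1, P2 are reachable from P0; ignoring the rest: Each reachable nonterminal has at most one production per leading terminal, and all productions are right-linear; the derivation is determined token-by-token.

Unambiguous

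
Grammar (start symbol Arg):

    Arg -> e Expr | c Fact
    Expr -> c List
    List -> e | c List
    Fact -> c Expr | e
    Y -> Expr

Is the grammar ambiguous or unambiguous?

Unambiguous

(Y is unreachable from Arg, so its rules don't affect L(Arg).) Each reachable nonterminal has at most one production per leading terminal, and all productions are right-linear; the derivation is determined token-by-token.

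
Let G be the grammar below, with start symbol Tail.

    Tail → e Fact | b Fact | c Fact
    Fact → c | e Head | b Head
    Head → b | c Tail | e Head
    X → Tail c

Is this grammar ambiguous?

(X is unreachable from Tail, so its rules don't affect L(Tail).) Each reachable nonterminal has at most one production per leading terminal, and all productions are right-linear; the derivation is determined token-by-token.

Unambiguous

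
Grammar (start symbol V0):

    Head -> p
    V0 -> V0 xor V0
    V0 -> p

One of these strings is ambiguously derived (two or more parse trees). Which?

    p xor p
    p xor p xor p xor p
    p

p xor p xor p xor p

p xor p: 1 tree
p xor p xor p xor p: 5 trees
p: 1 tree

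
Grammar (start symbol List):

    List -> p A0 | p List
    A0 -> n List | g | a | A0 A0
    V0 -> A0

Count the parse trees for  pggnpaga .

Parse trees for pggnpaga (showing first 6 of 23):
  [List p [A0 [A0 g] [A0 [A0 g] [A0 n [List p [A0 [A0 a] [A0 [A0 g] [A0 a]]]]]]]]
  [List p [A0 [A0 g] [A0 [A0 g] [A0 n [List p [A0 [A0 [A0 a] [A0 g]] [A0 a]]]]]]]
  [List p [A0 [A0 g] [A0 [A0 g] [A0 [A0 n [List p [A0 a]]] [A0 [A0 g] [A0 a]]]]]]
  [List p [A0 [A0 g] [A0 [A0 g] [A0 [A0 n [List p [A0 [A0 a] [A0 g]]]] [A0 a]]]]]
  [List p [A0 [A0 g] [A0 [A0 g] [A0 [A0 [A0 n [List p [A0 a]]] [A0 g]] [A0 a]]]]]
  [List p [A0 [A0 g] [A0 [A0 [A0 g] [A0 n [List p [A0 a]]]] [A0 [A0 g] [A0 a]]]]]

23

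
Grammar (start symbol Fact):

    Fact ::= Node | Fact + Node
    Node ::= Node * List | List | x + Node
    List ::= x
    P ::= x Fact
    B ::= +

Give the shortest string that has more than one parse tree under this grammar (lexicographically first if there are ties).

length 1: no string has ≥2 trees
length 3: x + x has 2 parse trees

Two derivations of x + x:
  Fact ⇒ Node ⇒ x + Node ⇒ x + List ⇒ x + x
  Fact ⇒ Fact + Node ⇒ Node + Node ⇒ List + Node ⇒ x + Node ⇒ x + List ⇒ x + x

x + x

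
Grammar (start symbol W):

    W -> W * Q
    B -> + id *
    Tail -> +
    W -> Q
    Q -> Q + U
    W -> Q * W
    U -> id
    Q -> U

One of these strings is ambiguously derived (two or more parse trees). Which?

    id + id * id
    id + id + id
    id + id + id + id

id + id * id

id + id * id: 2 trees
id + id + id: 1 tree
id + id + id + id: 1 tree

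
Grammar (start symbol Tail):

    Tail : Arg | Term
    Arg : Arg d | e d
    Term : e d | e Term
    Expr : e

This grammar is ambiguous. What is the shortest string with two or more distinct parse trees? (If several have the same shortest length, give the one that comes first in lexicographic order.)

length 2: e d has 2 parse trees

Two derivations of e d:
  Tail ⇒ Arg ⇒ e d
  Tail ⇒ Term ⇒ e d

e d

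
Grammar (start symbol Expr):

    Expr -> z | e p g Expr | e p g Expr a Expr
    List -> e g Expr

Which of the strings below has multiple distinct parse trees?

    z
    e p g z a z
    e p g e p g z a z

z: 1 tree
e p g z a z: 1 tree
e p g e p g z a z: 2 trees

e p g e p g z a z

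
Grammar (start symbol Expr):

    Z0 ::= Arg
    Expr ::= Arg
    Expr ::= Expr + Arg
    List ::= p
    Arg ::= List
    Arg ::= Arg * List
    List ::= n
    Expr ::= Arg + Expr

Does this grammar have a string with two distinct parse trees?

Ambiguous

Witness: n + n

Derivation 1: Expr ⇒ Expr + Arg ⇒ Arg + Arg ⇒ List + Arg ⇒ n + Arg ⇒ n + List ⇒ n + n
Derivation 2: Expr ⇒ Arg + Expr ⇒ List + Expr ⇒ n + Expr ⇒ n + Arg ⇒ n + List ⇒ n + n

Two distinct leftmost derivations for the same string.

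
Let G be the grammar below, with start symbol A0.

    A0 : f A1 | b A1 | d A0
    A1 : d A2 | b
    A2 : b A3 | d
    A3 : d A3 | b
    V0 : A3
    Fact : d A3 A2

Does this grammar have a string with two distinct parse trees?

Unambiguous

(V0, Fact are unreachable from A0, so their rules don't affect L(A0).) Restricted to the reachable nonterminals, every rule has the form A → t or A → t B, and no two rules for the same A share a first terminal. The grammar encodes a DFA — one run per string.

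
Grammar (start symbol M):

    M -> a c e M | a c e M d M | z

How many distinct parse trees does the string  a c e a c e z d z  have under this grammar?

2

Parse trees for a c e a c e z d z:
  [M a c e [M a c e [M z] d [M z]]]
  [M a c e [M a c e [M z]] d [M z]]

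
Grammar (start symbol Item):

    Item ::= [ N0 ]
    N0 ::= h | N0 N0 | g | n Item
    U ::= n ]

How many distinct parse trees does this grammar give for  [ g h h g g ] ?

14

Parse trees for [ g h h g g ] (showing first 6 of 14):
  [Item [ [N0 [N0 g] [N0 [N0 h] [N0 [N0 h] [N0 [N0 g] [N0 g]]]]] ]]
  [Item [ [N0 [N0 g] [N0 [N0 h] [N0 [N0 [N0 h] [N0 g]] [N0 g]]]] ]]
  [Item [ [N0 [N0 g] [N0 [N0 [N0 h] [N0 h]] [N0 [N0 g] [N0 g]]]] ]]
  [Item [ [N0 [N0 g] [N0 [N0 [N0 h] [N0 [N0 h] [N0 g]]] [N0 g]]] ]]
  [Item [ [N0 [N0 g] [N0 [N0 [N0 [N0 h] [N0 h]] [N0 g]] [N0 g]]] ]]
  [Item [ [N0 [N0 [N0 g] [N0 h]] [N0 [N0 h] [N0 [N0 g] [N0 g]]]] ]]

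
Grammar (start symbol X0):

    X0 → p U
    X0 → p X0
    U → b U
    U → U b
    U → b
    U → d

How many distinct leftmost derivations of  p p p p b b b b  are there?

8

Parse trees for p p p p b b b b:
  [X0 p [X0 p [X0 p [X0 p [U b [U b [U b [U b]]]]]]]]
  [X0 p [X0 p [X0 p [X0 p [U b [U b [U [U b] b]]]]]]]
  [X0 p [X0 p [X0 p [X0 p [U b [U [U b [U b]] b]]]]]]
  [X0 p [X0 p [X0 p [X0 p [U b [U [U [U b] b] b]]]]]]
  [X0 p [X0 p [X0 p [X0 p [U [U b [U b [U b]]] b]]]]]
  [X0 p [X0 p [X0 p [X0 p [U [U b [U [U b] b]] b]]]]]
  [X0 p [X0 p [X0 p [X0 p [U [U [U b [U b]] b] b]]]]]
  [X0 p [X0 p [X0 p [X0 p [U [U [U [U b] b] b] b]]]]]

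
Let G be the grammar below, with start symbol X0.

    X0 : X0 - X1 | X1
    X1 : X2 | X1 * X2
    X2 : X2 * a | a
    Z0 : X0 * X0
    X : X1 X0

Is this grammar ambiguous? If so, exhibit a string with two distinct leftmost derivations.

Witness: a * a

Derivation 1: X0 ⇒ X1 ⇒ X2 ⇒ X2 * a ⇒ a * a
Derivation 2: X0 ⇒ X1 ⇒ X1 * X2 ⇒ X2 * X2 ⇒ a * X2 ⇒ a * a

Two distinct leftmost derivations for the same string.

Ambiguous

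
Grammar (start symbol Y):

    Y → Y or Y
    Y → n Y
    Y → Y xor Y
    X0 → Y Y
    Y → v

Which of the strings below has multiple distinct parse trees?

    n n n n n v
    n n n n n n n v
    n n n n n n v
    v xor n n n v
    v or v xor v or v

v or v xor v or v

n n n n n v: 1 tree
n n n n n n n v: 1 tree
n n n n n n v: 1 tree
v xor n n n v: 1 tree
v or v xor v or v: 5 trees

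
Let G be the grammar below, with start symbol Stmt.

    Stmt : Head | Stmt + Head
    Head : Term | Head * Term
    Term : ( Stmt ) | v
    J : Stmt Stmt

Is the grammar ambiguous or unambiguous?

Only Stmt, Head, Term are reachable from Stmt; ignoring the rest: Stmt → Stmt + Head | Head  ;  Head → Head * Term | Term  — a left-associative chain with Term at the bottom. Each string factors uniquely by precedence.

Unambiguous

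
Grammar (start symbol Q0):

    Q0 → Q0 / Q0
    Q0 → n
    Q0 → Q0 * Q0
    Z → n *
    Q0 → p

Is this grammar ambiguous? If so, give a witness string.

Ambiguous

Witness: n * n * n

Derivation 1: Q0 ⇒ Q0 * Q0 ⇒ n * Q0 ⇒ n * Q0 * Q0 ⇒ n * n * Q0 ⇒ n * n * n
Derivation 2: Q0 ⇒ Q0 * Q0 ⇒ Q0 * Q0 * Q0 ⇒ n * Q0 * Q0 ⇒ n * n * Q0 ⇒ n * n * n

Two distinct leftmost derivations for the same string.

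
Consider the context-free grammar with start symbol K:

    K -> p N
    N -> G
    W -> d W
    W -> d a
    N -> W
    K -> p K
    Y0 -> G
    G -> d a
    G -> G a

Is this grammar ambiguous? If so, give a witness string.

Witness: p d a

Derivation 1: K ⇒ p N ⇒ p G ⇒ p d a
Derivation 2: K ⇒ p N ⇒ p W ⇒ p d a

Two distinct leftmost derivations for the same string.

Ambiguous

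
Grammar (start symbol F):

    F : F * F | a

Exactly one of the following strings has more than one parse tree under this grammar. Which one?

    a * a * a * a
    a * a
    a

a * a * a * a

a * a * a * a: 5 trees
a * a: 1 tree
a: 1 tree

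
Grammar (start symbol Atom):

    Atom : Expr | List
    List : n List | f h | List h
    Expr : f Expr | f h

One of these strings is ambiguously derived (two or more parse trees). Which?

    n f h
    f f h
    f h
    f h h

f h

n f h: 1 tree
f f h: 1 tree
f h: 2 trees
f h h: 1 tree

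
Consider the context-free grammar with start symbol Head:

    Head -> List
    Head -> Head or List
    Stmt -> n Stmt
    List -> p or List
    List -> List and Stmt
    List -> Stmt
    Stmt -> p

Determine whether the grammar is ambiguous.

Ambiguous

Witness: p or p

Derivation 1: Head ⇒ List ⇒ p or List ⇒ p or Stmt ⇒ p or p
Derivation 2: Head ⇒ Head or List ⇒ List or List ⇒ Stmt or List ⇒ p or List ⇒ p or Stmt ⇒ p or p

Two distinct leftmost derivations for the same string.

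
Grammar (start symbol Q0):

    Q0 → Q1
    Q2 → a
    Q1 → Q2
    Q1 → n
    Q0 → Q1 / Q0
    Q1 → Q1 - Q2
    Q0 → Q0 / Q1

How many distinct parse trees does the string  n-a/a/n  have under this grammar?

Parse trees for n-a/a/n:
  [Q0 [Q1 [Q1 n] - [Q2 a]] / [Q0 [Q1 [Q2 a]] / [Q0 [Q1 n]]]]
  [Q0 [Q1 [Q1 n] - [Q2 a]] / [Q0 [Q0 [Q1 [Q2 a]]] / [Q1 n]]]
  [Q0 [Q0 [Q1 [Q1 n] - [Q2 a]] / [Q0 [Q1 [Q2 a]]]] / [Q1 n]]
  [Q0 [Q0 [Q0 [Q1 [Q1 n] - [Q2 a]]] / [Q1 [Q2 a]]] / [Q1 n]]

4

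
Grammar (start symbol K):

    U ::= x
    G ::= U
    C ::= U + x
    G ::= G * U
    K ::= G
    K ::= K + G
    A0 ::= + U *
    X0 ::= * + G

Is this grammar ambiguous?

Unambiguous

(X0, C, A0 are unreachable from K, so their rules don't affect L(K).) This is a standard precedence ladder (K over G over U), with each level left-recursive on its own operator ('+' at K, '*' at G). That structure is LR(1), hence unambiguous.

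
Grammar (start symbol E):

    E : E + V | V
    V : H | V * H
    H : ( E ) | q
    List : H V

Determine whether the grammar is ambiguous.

(List is unreachable from E, so its rules don't affect L(E).) E → E + V | V  ;  V → V * H | H  — a left-associative chain with H at the bottom. Each string factors uniquely by precedence.

Unambiguous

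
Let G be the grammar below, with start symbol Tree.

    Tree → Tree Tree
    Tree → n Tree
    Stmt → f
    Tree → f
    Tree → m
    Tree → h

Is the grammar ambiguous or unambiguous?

Witness: f f f

Derivation 1: Tree ⇒ Tree Tree ⇒ Tree Tree Tree ⇒ f Tree Tree ⇒ f f Tree ⇒ f f f
Derivation 2: Tree ⇒ Tree Tree ⇒ f Tree ⇒ f Tree Tree ⇒ f f Tree ⇒ f f f

Two distinct leftmost derivations for the same string.

Ambiguous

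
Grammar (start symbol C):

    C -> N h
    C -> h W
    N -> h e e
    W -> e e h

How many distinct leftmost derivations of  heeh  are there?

2

Parse trees for heeh:
  [C [N h e e] h]
  [C h [W e e h]]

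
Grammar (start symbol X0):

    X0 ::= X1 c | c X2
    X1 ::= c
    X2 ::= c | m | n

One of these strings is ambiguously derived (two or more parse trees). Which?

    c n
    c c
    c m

c c

c n: 1 tree
c c: 2 trees
c m: 1 tree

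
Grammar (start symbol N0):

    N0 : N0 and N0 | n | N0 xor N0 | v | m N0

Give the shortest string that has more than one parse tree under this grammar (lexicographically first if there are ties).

m n and n

length 1: no string has ≥2 trees
length 2: no string has ≥2 trees
length 3: no string has ≥2 trees
length 4: m n and n has 2 parse trees

Two derivations of m n and n:
  N0 ⇒ N0 and N0 ⇒ m N0 and N0 ⇒ m n and N0 ⇒ m n and n
  N0 ⇒ m N0 ⇒ m N0 and N0 ⇒ m n and N0 ⇒ m n and n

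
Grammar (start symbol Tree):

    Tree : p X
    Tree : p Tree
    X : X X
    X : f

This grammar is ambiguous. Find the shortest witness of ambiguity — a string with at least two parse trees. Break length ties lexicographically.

p f f f

length 2: no string has ≥2 trees
length 3: no string has ≥2 trees
length 4: p f f f has 2 parse trees

Two derivations of p f f f:
  Tree ⇒ p X ⇒ p X X ⇒ p X X X ⇒ p f X X ⇒ p f f X ⇒ p f f f
  Tree ⇒ p X ⇒ p X X ⇒ p f X ⇒ p f X X ⇒ p f f X ⇒ p f f f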